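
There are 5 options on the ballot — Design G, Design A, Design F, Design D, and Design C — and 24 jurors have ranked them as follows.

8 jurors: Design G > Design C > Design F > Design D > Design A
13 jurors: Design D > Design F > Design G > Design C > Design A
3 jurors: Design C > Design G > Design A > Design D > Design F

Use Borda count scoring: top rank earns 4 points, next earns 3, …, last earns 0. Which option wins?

Design G

Borda scores:
  Design G: 8·4 + 13·2 + 3·3 = 67
  Design A: 8·0 + 13·0 + 3·2 = 6
  Design F: 8·2 + 13·3 + 3·0 = 55
  Design D: 8·1 + 13·4 + 3·1 = 63
  Design C: 8·3 + 13·1 + 3·4 = 49
Design G has the highest total.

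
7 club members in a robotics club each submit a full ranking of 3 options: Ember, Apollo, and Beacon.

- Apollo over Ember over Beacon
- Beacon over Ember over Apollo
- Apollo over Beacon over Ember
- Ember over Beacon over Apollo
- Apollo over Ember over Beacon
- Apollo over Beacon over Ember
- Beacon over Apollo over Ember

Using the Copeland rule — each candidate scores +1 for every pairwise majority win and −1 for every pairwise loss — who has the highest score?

Apollo

Pairwise results:
  Ember vs Apollo: Apollo wins 5–2.
  Ember vs Beacon: Beacon wins 4–3.
  Apollo vs Beacon: Apollo wins 4–3.
Copeland scores (wins − losses):
  Ember: 0 − 2 = -2
  Apollo: 2 − 0 = 2
  Beacon: 1 − 1 = 0
Apollo has the best Copeland score.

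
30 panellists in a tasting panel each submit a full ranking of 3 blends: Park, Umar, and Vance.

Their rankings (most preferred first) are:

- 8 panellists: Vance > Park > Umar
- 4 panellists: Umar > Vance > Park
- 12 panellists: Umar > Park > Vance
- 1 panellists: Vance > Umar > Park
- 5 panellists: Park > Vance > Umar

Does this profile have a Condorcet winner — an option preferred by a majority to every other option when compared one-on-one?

Head-to-head results (30 voters total):
Park vs Umar: Umar wins 17–13.
Park vs Vance: Park wins 17–13.
Umar vs Vance: Umar wins 16–14.
Umar beats each rival — Park (17–13), Vance (16–14) — so Umar is the Condorcet winner.

Yes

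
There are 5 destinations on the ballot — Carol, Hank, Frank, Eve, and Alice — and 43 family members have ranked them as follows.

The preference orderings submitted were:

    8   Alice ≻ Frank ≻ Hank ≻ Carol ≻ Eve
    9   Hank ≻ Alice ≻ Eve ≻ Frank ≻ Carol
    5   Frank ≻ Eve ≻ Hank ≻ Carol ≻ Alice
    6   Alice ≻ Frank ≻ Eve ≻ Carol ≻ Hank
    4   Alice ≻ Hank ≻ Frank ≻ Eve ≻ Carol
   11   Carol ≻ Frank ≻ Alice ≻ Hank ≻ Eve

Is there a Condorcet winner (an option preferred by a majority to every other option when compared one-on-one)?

Yes

Head-to-head results (43 voters total):
Carol vs Hank: Hank wins 26–17.
Carol vs Frank: Frank wins 32–11.
Carol vs Eve: Eve wins 24–19.
Carol vs Alice: Alice wins 27–16.
Hank vs Frank: Frank wins 30–13.
Hank vs Eve: Hank wins 32–11.
Hank vs Alice: Alice wins 29–14.
Frank vs Eve: Frank wins 34–9.
Frank vs Alice: Alice wins 27–16.
Eve vs Alice: Alice wins 38–5.
Alice beats each rival — Carol (27–16), Hank (29–14), Frank (27–16), Eve (38–5) — so Alice is the Condorcet winner.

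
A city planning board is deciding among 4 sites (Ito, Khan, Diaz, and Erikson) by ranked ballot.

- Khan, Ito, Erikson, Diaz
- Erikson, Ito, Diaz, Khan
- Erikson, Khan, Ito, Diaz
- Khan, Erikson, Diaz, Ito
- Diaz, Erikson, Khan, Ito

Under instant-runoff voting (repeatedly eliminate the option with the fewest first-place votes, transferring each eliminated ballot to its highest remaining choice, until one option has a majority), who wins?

Round 1: Khan 2, Erikson 2, Diaz 1, Ito 0. Ito has the fewest and is eliminated.
Round 2: Khan 2, Erikson 2, Diaz 1. Diaz has the fewest and is eliminated.
Round 3: Erikson 3, Khan 2. Erikson has a majority.

Erikson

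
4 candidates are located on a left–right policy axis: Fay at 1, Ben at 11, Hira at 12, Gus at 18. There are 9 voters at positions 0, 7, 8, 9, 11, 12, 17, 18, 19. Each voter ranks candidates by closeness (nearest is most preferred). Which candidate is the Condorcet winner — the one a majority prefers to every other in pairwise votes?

With single-peaked preferences on a line, the Condorcet winner is the candidate closest to the median voter.
The median voter (position 11) is closest to Ben at 11.
Check: Ben vs Gus — voters closer to Ben: 6 of 9.

Ben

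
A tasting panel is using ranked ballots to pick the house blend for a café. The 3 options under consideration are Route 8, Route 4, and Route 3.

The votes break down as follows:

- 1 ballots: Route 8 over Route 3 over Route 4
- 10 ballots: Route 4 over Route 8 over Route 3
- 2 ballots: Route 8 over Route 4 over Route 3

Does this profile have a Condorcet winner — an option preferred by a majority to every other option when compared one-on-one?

Head-to-head results (13 voters total):
Route 8 vs Route 4: Route 4 wins 10–3.
Route 8 vs Route 3: Route 8 wins 13–0.
Route 4 vs Route 3: Route 4 wins 12–1.
Route 4 beats each rival — Route 8 (10–3), Route 3 (12–1) — so Route 4 is the Condorcet winner.

Yes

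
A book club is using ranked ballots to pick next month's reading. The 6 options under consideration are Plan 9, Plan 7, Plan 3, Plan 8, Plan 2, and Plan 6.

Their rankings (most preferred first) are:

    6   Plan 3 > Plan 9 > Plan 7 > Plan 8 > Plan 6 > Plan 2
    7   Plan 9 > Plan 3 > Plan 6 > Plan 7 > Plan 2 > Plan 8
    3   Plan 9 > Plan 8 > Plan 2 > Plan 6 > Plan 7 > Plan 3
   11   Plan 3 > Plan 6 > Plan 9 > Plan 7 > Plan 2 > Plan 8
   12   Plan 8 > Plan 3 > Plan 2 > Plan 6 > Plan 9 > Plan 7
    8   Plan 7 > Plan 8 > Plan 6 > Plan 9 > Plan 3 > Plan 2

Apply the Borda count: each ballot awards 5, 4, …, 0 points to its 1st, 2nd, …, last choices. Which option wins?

Plan 3

Borda scores:
  Plan 9: 6·4 + 7·5 + 3·5 + 11·3 + 12·1 + 8·2 = 135
  Plan 7: 6·3 + 7·2 + 3·1 + 11·2 + 12·0 + 8·5 = 97
  Plan 3: 6·5 + 7·4 + 3·0 + 11·5 + 12·4 + 8·1 = 169
  Plan 8: 6·2 + 7·0 + 3·4 + 11·0 + 12·5 + 8·4 = 116
  Plan 2: 6·0 + 7·1 + 3·3 + 11·1 + 12·3 + 8·0 = 63
  Plan 6: 6·1 + 7·3 + 3·2 + 11·4 + 12·2 + 8·3 = 125
Plan 3 has the highest total.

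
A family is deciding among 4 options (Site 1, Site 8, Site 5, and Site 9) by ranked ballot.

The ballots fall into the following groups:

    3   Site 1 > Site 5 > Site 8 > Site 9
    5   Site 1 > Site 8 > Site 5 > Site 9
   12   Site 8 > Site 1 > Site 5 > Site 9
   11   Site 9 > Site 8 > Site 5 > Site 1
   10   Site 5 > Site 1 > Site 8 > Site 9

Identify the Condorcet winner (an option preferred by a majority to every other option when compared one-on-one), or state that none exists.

Head-to-head results (41 voters total):
Site 1 vs Site 8: Site 8 wins 23–18.
Site 1 vs Site 5: Site 5 wins 21–20.
Site 1 vs Site 9: Site 1 wins 30–11.
Site 8 vs Site 5: Site 8 wins 28–13.
Site 8 vs Site 9: Site 8 wins 30–11.
Site 5 vs Site 9: Site 5 wins 30–11.
Site 8 beats each rival — Site 1 (23–18), Site 5 (28–13), Site 9 (30–11) — so Site 8 is the Condorcet winner.

Site 8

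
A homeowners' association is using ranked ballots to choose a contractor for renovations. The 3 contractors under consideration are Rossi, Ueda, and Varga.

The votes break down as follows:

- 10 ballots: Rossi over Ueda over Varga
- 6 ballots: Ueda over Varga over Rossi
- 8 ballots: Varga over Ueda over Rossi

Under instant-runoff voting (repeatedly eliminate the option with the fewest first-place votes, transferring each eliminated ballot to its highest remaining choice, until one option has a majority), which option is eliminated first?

Round 1: Rossi 10, Varga 8, Ueda 6. Ueda has the fewest and is eliminated.
Round 2: Varga 14, Rossi 10. Varga has a majority.

Ueda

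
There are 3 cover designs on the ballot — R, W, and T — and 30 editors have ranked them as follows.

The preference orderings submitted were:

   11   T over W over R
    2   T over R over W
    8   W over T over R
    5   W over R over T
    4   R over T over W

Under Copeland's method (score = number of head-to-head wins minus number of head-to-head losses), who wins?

T

Pairwise results:
  R vs W: W wins 24–6.
  R vs T: T wins 21–9.
  W vs T: T wins 17–13.
Copeland scores (wins − losses):
  R: 0 − 2 = -2
  W: 1 − 1 = 0
  T: 2 − 0 = 2
T has the best Copeland score.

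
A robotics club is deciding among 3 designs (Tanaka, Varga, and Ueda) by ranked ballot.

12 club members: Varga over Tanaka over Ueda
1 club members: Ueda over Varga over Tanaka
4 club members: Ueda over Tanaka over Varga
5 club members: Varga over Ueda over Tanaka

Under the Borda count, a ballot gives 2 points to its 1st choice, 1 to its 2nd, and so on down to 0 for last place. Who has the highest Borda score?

Borda scores:
  Tanaka: 12·1 + 0 + 4·1 + 5·0 = 16
  Varga: 12·2 + 1 + 4·0 + 5·2 = 35
  Ueda: 12·0 + 2 + 4·2 + 5·1 = 15
Varga has the highest total.

Varga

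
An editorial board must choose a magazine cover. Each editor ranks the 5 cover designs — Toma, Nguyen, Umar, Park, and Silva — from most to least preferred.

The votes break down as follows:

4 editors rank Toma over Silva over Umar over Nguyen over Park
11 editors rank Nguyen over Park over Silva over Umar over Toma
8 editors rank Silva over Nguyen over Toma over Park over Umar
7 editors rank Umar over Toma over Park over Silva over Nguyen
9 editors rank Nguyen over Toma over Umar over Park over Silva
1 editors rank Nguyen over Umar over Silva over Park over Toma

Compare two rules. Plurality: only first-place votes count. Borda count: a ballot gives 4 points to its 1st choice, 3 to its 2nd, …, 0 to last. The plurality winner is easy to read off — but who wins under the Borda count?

Plurality first-place counts: Toma 4, Nguyen 21, Umar 7, Park 0, Silva 8 → Nguyen.
Borda totals: Toma 80, Nguyen 112, Umar 68, Park 65, Silva 75 → Nguyen.

Nguyen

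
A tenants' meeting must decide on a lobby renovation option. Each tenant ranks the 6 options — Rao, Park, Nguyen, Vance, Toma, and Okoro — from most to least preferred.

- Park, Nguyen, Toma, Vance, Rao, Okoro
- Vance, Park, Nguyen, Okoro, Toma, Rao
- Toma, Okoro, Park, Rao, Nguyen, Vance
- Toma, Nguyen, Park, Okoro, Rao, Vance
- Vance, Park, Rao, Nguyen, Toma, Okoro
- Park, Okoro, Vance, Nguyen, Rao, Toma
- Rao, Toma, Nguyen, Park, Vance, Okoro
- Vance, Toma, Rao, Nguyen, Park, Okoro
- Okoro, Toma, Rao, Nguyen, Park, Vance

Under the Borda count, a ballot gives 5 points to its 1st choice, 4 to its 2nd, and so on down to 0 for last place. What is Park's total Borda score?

28

Borda scores:
  Rao: 1 + 0 + 2 + 1 + 3 + 1 + 5 + 3 + 3 = 19
  Park: 5 + 4 + 3 + 3 + 4 + 5 + 2 + 1 + 1 = 28
  Nguyen: 4 + 3 + 1 + 4 + 2 + 2 + 3 + 2 + 2 = 23
  Vance: 2 + 5 + 0 + 0 + 5 + 3 + 1 + 5 + 0 = 21
  Toma: 3 + 1 + 5 + 5 + 1 + 0 + 4 + 4 + 4 = 27
  Okoro: 0 + 2 + 4 + 2 + 0 + 4 + 0 + 0 + 5 = 17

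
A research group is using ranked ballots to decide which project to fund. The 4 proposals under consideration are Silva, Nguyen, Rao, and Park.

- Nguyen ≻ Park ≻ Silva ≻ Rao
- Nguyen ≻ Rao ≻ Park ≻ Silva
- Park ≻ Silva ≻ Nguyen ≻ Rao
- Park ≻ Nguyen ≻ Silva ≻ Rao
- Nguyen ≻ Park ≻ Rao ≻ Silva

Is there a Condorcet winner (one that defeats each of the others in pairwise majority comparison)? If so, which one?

Head-to-head results (5 voters total):
Silva vs Nguyen: Nguyen wins 4–1.
Silva vs Rao: Silva wins 3–2.
Silva vs Park: Park wins 5–0.
Nguyen vs Rao: Nguyen wins 5–0.
Nguyen vs Park: Nguyen wins 3–2.
Rao vs Park: Park wins 4–1.
Nguyen beats each rival — Silva (4–1), Rao (5–0), Park (3–2) — so Nguyen is the Condorcet winner.

Nguyen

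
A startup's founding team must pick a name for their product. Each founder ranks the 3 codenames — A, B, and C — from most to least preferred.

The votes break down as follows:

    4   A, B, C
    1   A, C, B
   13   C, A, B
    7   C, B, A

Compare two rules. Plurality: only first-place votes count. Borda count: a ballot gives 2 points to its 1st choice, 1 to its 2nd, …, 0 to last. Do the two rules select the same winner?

Yes

Plurality first-place counts: A 5, B 0, C 20 → C.
Borda totals: A 23, B 11, C 41 → C.
The two rules agree on C.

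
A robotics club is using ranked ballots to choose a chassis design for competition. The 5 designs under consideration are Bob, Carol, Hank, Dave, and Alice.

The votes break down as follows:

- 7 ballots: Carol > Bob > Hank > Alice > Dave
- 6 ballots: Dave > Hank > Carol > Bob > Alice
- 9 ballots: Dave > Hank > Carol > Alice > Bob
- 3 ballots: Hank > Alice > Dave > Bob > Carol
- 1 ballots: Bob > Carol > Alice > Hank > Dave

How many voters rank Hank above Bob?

Ballots ranking Hank above Bob: 6+9+3 = 18.
Ballots ranking Bob above Hank: 7+1 = 8.
So 18 of 26 voters prefer Hank to Bob.

18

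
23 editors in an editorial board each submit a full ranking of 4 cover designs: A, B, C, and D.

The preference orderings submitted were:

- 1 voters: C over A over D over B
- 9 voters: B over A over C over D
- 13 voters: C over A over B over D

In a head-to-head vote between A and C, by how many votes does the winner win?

Ballots ranking A above C: 9.
Ballots ranking C above A: 1+13 = 14.
C wins 14–9, a margin of 5.

5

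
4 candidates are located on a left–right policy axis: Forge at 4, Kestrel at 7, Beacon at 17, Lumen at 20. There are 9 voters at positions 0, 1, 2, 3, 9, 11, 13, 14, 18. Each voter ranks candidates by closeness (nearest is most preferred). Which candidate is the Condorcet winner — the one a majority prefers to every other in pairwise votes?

Kestrel

With single-peaked preferences on a line, the Condorcet winner is the candidate closest to the median voter.
The median voter (position 9) is closest to Kestrel at 7.
Check: Kestrel vs Lumen — voters closer to Kestrel: 7 of 9.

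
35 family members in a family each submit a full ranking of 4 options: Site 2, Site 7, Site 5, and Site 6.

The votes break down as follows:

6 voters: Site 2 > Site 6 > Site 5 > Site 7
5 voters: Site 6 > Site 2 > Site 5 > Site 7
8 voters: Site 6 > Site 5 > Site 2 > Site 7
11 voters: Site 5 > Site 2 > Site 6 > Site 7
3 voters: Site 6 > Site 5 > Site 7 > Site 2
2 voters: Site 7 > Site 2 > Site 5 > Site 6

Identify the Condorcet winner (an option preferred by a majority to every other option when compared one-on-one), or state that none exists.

Head-to-head results (35 voters total):
Site 2 vs Site 7: Site 2 wins 30–5.
Site 2 vs Site 5: Site 5 wins 22–13.
Site 2 vs Site 6: Site 2 wins 19–16.
Site 7 vs Site 5: Site 5 wins 33–2.
Site 7 vs Site 6: Site 6 wins 33–2.
Site 5 vs Site 6: Site 6 wins 22–13.
No candidate beats all others: Site 2 beats Site 6 beats Site 5 beats Site 2, a majority cycle.

None — there is no Condorcet winner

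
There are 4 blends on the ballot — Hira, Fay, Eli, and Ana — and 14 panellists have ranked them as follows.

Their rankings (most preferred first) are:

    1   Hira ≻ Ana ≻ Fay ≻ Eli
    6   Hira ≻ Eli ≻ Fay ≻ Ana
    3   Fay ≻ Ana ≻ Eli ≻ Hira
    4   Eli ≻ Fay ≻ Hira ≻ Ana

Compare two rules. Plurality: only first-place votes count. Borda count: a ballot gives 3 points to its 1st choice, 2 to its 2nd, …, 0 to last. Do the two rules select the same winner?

No

Plurality first-place counts: Hira 7, Fay 3, Eli 4, Ana 0 → Hira.
Borda totals: Hira 25, Fay 24, Eli 27, Ana 8 → Eli.
The two rules disagree: plurality picks Hira, Borda picks Eli.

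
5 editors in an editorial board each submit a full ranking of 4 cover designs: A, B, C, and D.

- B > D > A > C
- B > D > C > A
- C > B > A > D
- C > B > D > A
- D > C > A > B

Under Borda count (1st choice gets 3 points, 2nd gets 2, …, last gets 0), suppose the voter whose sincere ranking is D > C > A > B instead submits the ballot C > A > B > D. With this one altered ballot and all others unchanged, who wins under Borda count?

Borda totals with the altered ballot: A 4, B 11, C 10, D 5.
The winner is unchanged: still B.

B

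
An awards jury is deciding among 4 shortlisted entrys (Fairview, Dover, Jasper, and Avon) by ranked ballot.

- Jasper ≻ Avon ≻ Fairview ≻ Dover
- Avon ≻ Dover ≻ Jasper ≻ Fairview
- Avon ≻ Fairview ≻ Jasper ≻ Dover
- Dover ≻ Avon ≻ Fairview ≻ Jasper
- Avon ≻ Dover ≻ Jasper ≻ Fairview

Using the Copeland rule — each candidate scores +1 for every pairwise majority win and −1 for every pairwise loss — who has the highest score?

Pairwise results:
  Fairview vs Dover: Dover wins 3–2.
  Fairview vs Jasper: Jasper wins 3–2.
  Fairview vs Avon: Avon wins 5–0.
  Dover vs Jasper: Dover wins 3–2.
  Dover vs Avon: Avon wins 4–1.
  Jasper vs Avon: Avon wins 4–1.
Copeland scores (wins − losses):
  Fairview: 0 − 3 = -3
  Dover: 2 − 1 = 1
  Jasper: 1 − 2 = -1
  Avon: 3 − 0 = 3
Avon has the best Copeland score.

Avon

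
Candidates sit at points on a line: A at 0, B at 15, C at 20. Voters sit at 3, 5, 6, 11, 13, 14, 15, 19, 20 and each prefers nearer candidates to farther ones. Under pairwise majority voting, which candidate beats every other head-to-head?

B

With single-peaked preferences on a line, the Condorcet winner is the candidate closest to the median voter.
The median voter (position 13) is closest to B at 15.
Check: B vs A — voters closer to B: 6 of 9.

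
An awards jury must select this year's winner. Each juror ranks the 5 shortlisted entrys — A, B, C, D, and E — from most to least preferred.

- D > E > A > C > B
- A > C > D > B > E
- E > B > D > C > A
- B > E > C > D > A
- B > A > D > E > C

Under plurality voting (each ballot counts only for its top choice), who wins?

First-place vote totals:
  A: 1
  B: 2
  C: 0
  D: 1
  E: 1
B has the most first-place votes.

B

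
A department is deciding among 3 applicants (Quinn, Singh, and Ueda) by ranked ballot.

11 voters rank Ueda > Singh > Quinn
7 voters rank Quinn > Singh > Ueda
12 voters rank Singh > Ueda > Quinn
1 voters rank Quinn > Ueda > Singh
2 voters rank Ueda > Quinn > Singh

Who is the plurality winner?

First-place vote totals:
  Quinn: 8
  Singh: 12
  Ueda: 13
Ueda has the most first-place votes.

Ueda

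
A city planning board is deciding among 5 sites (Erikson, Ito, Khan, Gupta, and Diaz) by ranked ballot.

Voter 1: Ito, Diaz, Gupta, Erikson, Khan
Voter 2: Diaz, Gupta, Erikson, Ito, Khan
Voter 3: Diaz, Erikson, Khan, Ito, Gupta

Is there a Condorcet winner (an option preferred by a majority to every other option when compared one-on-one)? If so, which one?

Diaz

Head-to-head results (3 voters total):
Erikson vs Ito: Erikson wins 2–1.
Erikson vs Khan: Erikson wins 3–0.
Erikson vs Gupta: Gupta wins 2–1.
Erikson vs Diaz: Diaz wins 3–0.
Ito vs Khan: Ito wins 2–1.
Ito vs Gupta: Ito wins 2–1.
Ito vs Diaz: Diaz wins 2–1.
Khan vs Gupta: Gupta wins 2–1.
Khan vs Diaz: Diaz wins 3–0.
Gupta vs Diaz: Diaz wins 3–0.
Diaz beats each rival — Erikson (3–0), Ito (2–1), Khan (3–0), Gupta (3–0) — so Diaz is the Condorcet winner.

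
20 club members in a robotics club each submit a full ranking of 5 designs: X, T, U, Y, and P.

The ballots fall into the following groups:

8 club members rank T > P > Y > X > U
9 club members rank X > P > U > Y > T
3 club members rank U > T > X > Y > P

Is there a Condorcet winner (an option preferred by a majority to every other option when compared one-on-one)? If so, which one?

There is no Condorcet winner

Head-to-head results (20 voters total):
X vs T: T wins 11–9.
X vs U: X wins 17–3.
X vs Y: X wins 12–8.
X vs P: X wins 12–8.
T vs U: U wins 12–8.
T vs Y: T wins 11–9.
T vs P: T wins 11–9.
U vs Y: U wins 12–8.
U vs P: P wins 17–3.
Y vs P: P wins 17–3.
No candidate beats all others: X beats U beats T beats X, a majority cycle.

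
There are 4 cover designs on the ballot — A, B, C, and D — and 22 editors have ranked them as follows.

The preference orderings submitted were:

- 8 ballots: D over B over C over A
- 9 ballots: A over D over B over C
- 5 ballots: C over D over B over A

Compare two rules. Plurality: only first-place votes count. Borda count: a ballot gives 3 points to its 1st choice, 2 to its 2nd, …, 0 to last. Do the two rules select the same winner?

Plurality first-place counts: A 9, B 0, C 5, D 8 → A.
Borda totals: A 27, B 30, C 23, D 52 → D.
The two rules disagree: plurality picks A, Borda picks D.

No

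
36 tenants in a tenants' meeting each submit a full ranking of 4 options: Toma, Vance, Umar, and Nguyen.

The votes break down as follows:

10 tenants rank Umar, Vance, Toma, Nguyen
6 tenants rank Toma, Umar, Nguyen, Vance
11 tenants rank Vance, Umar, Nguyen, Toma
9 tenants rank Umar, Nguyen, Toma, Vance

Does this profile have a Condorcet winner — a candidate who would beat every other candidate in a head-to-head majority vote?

Yes

Head-to-head results (36 voters total):
Toma vs Vance: Vance wins 21–15.
Toma vs Umar: Umar wins 30–6.
Toma vs Nguyen: Nguyen wins 20–16.
Vance vs Umar: Umar wins 25–11.
Vance vs Nguyen: Vance wins 21–15.
Umar vs Nguyen: Umar wins 36–0.
Umar beats each rival — Toma (30–6), Vance (25–11), Nguyen (36–0) — so Umar is the Condorcet winner.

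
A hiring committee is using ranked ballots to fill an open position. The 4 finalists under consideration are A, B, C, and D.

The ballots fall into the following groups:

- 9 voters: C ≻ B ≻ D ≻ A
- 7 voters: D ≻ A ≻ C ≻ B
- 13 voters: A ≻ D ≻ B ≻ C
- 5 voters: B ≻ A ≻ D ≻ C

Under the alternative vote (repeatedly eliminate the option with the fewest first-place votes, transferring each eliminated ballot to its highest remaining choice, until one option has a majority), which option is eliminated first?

B

Round 1: A 13, C 9, D 7, B 5. B has the fewest and is eliminated.
Round 2: A 18, C 9, D 7. A has a majority.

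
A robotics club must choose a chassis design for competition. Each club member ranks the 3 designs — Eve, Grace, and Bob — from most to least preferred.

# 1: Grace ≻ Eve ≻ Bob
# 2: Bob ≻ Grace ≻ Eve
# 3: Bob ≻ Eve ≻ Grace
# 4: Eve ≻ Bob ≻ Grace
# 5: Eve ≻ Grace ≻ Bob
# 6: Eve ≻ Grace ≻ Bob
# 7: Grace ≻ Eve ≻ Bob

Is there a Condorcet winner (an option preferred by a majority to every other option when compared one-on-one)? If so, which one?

Eve

Head-to-head results (7 voters total):
Eve vs Grace: Eve wins 4–3.
Eve vs Bob: Eve wins 5–2.
Grace vs Bob: Grace wins 4–3.
Eve beats each rival — Grace (4–3), Bob (5–2) — so Eve is the Condorcet winner.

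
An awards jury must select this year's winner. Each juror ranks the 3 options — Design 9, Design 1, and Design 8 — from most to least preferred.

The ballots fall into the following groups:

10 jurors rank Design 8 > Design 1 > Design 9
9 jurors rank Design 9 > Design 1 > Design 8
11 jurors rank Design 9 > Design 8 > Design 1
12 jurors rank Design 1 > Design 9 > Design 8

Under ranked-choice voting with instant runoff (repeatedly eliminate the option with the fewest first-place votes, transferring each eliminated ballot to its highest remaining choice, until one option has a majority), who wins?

Round 1: Design 9 20, Design 1 12, Design 8 10. Design 8 has the fewest and is eliminated.
Round 2: Design 1 22, Design 9 20. Design 1 has a majority.

Design 1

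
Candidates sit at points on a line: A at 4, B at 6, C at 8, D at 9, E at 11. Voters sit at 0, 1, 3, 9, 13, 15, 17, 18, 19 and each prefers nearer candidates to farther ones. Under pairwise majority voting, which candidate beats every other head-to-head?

With single-peaked preferences on a line, the Condorcet winner is the candidate closest to the median voter.
The median voter (position 13) is closest to E at 11.
Check: E vs A — voters closer to E: 6 of 9.

E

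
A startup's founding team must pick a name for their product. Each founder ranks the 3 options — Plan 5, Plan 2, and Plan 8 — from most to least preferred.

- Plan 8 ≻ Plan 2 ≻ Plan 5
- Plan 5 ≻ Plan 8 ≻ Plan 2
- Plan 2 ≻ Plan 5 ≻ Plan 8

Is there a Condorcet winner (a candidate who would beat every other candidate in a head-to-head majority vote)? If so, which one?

Head-to-head results (3 voters total):
Plan 5 vs Plan 2: Plan 2 wins 2–1.
Plan 5 vs Plan 8: Plan 5 wins 2–1.
Plan 2 vs Plan 8: Plan 8 wins 2–1.
No candidate beats all others: Plan 5 beats Plan 8 beats Plan 2 beats Plan 5, a majority cycle.

None — there is no Condorcet winner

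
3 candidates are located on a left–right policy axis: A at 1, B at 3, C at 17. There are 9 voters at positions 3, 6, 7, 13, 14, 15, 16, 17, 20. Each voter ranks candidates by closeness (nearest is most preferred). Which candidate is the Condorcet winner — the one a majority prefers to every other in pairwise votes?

With single-peaked preferences on a line, the Condorcet winner is the candidate closest to the median voter.
The median voter (position 14) is closest to C at 17.
Check: C vs A — voters closer to C: 6 of 9.

C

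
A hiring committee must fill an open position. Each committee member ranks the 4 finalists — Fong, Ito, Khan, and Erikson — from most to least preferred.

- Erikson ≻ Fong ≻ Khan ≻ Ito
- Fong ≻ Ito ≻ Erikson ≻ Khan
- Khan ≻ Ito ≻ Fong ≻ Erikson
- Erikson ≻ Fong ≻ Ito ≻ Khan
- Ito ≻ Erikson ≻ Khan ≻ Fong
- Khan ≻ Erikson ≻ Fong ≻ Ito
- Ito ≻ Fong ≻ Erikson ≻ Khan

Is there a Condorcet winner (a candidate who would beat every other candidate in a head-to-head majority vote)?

Head-to-head results (7 voters total):
Fong vs Ito: Fong wins 4–3.
Fong vs Khan: Fong wins 4–3.
Fong vs Erikson: Erikson wins 4–3.
Ito vs Khan: Ito wins 4–3.
Ito vs Erikson: Ito wins 4–3.
Khan vs Erikson: Erikson wins 5–2.
No candidate beats all others: Fong beats Ito beats Erikson beats Fong, a majority cycle.

No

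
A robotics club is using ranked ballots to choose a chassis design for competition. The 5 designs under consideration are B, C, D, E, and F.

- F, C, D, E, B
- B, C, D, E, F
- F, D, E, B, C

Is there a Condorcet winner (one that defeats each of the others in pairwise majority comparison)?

Yes

Head-to-head results (3 voters total):
B vs C: B wins 2–1.
B vs D: D wins 2–1.
B vs E: E wins 2–1.
B vs F: F wins 2–1.
C vs D: C wins 2–1.
C vs E: C wins 2–1.
C vs F: F wins 2–1.
D vs E: D wins 3–0.
D vs F: F wins 2–1.
E vs F: F wins 2–1.
F beats each rival — B (2–1), C (2–1), D (2–1), E (2–1) — so F is the Condorcet winner.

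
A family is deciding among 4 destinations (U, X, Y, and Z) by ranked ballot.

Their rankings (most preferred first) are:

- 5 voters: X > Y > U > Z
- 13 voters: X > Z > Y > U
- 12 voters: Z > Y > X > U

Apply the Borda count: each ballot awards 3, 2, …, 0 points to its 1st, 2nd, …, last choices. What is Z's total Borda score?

62

Borda scores:
  U: 5·1 + 13·0 + 12·0 = 5
  X: 5·3 + 13·3 + 12·1 = 66
  Y: 5·2 + 13·1 + 12·2 = 47
  Z: 5·0 + 13·2 + 12·3 = 62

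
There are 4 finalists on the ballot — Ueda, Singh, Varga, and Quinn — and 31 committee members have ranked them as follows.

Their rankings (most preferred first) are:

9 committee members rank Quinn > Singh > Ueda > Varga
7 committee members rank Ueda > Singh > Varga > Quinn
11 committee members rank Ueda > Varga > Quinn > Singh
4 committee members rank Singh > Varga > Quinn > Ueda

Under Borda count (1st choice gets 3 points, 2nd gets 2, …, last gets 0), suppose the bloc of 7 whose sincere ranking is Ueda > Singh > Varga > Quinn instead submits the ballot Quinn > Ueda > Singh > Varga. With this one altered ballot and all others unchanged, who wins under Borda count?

Quinn

Borda totals with the altered ballot: Ueda 56, Singh 37, Varga 30, Quinn 63.
The switch changes the winner from Ueda to Quinn.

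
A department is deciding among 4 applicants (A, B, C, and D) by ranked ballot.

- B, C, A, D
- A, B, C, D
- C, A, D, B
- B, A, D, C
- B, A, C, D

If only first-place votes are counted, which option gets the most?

B

First-place vote totals:
  A: 1
  B: 3
  C: 1
  D: 0
B has the most first-place votes.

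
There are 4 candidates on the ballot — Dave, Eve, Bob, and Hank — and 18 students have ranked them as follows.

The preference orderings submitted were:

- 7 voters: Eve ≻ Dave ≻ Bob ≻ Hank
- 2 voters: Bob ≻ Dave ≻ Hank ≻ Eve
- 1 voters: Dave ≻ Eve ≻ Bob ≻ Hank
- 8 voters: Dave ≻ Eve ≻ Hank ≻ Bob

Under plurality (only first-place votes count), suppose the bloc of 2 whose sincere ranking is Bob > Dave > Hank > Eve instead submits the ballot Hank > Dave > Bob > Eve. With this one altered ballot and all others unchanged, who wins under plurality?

Dave

First-place totals with the altered ballot: Dave 9, Eve 7, Bob 0, Hank 2.
The winner is unchanged: still Dave.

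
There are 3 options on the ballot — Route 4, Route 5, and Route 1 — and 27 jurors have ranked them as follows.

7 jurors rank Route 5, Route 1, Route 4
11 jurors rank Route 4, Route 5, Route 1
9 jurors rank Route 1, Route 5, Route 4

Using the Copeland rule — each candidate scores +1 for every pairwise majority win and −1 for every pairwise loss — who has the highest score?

Route 5

Pairwise results:
  Route 4 vs Route 5: Route 5 wins 16–11.
  Route 4 vs Route 1: Route 1 wins 16–11.
  Route 5 vs Route 1: Route 5 wins 18–9.
Copeland scores (wins − losses):
  Route 4: 0 − 2 = -2
  Route 5: 2 − 0 = 2
  Route 1: 1 − 1 = 0
Route 5 has the best Copeland score.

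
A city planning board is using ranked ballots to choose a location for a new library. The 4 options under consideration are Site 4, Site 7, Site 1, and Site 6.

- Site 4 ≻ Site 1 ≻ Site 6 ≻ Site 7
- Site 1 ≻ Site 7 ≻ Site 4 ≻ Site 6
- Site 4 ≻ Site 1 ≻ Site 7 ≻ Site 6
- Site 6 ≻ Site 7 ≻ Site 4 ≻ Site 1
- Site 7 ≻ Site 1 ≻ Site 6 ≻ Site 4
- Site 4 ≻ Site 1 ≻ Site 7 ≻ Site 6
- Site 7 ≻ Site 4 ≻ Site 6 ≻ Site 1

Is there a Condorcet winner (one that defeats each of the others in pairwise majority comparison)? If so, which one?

Head-to-head results (7 voters total):
Site 4 vs Site 7: Site 7 wins 4–3.
Site 4 vs Site 1: Site 4 wins 5–2.
Site 4 vs Site 6: Site 4 wins 5–2.
Site 7 vs Site 1: Site 1 wins 4–3.
Site 7 vs Site 6: Site 7 wins 5–2.
Site 1 vs Site 6: Site 1 wins 5–2.
No candidate beats all others: Site 4 beats Site 1 beats Site 7 beats Site 4, a majority cycle.

None — there is no Condorcet winner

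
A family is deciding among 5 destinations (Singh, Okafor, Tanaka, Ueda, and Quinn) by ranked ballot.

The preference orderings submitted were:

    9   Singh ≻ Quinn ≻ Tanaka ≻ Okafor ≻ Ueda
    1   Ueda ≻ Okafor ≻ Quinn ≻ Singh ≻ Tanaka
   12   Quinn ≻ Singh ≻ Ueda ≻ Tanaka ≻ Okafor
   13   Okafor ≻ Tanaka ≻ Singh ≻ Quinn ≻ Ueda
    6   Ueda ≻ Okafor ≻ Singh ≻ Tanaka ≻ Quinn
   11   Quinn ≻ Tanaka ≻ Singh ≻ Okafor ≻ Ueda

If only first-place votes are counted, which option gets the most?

First-place vote totals:
  Singh: 9
  Okafor: 13
  Tanaka: 0
  Ueda: 7
  Quinn: 23
Quinn has the most first-place votes.

Quinn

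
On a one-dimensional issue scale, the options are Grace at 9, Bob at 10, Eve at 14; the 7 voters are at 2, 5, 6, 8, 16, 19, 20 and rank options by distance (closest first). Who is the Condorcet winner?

Grace

With single-peaked preferences on a line, the Condorcet winner is the candidate closest to the median voter.
The median voter (position 8) is closest to Grace at 9.
Check: Grace vs Eve — voters closer to Grace: 4 of 7.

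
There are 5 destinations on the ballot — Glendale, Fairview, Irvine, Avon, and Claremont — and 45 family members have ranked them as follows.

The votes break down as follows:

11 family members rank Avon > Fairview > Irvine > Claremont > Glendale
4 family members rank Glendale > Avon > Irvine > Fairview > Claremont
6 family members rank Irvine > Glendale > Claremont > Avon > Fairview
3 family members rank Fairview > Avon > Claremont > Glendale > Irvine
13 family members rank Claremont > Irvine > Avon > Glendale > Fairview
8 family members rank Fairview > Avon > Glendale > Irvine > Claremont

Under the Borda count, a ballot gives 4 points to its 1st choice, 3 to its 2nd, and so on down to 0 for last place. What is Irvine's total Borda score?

101

Borda scores:
  Glendale: 11·0 + 4·4 + 6·3 + 3·1 + 13·1 + 8·2 = 66
  Fairview: 11·3 + 4·1 + 6·0 + 3·4 + 13·0 + 8·4 = 81
  Irvine: 11·2 + 4·2 + 6·4 + 3·0 + 13·3 + 8·1 = 101
  Avon: 11·4 + 4·3 + 6·1 + 3·3 + 13·2 + 8·3 = 121
  Claremont: 11·1 + 4·0 + 6·2 + 3·2 + 13·4 + 8·0 = 81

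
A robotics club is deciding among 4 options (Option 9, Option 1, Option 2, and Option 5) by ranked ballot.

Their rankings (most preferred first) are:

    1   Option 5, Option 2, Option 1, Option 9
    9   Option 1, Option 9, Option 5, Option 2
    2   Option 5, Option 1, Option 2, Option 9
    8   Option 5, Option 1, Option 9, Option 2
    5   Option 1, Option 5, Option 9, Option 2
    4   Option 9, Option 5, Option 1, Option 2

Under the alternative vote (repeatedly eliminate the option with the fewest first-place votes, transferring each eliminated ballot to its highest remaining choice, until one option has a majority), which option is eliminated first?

Round 1: Option 1 14, Option 5 11, Option 9 4, Option 2 0. Option 2 has the fewest and is eliminated.
Round 2: Option 1 14, Option 5 11, Option 9 4. Option 9 has the fewest and is eliminated.
Round 3: Option 5 15, Option 1 14. Option 5 has a majority.

Option 2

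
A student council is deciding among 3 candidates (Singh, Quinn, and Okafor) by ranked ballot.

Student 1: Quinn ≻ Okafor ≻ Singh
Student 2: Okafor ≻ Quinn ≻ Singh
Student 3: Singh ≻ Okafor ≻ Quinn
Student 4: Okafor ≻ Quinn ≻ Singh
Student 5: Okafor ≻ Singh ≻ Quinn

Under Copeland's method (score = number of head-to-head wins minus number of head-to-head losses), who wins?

Pairwise results:
  Singh vs Quinn: Quinn wins 3–2.
  Singh vs Okafor: Okafor wins 4–1.
  Quinn vs Okafor: Okafor wins 4–1.
Copeland scores (wins − losses):
  Singh: 0 − 2 = -2
  Quinn: 1 − 1 = 0
  Okafor: 2 − 0 = 2
Okafor has the best Copeland score.

Okafor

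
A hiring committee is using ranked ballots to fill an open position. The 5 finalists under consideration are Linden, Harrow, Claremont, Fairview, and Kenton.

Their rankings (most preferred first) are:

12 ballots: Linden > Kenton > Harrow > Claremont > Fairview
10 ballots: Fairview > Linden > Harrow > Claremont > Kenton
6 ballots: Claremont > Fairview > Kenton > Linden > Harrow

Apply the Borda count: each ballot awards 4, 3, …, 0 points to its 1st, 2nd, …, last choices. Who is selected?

Borda scores:
  Linden: 12·4 + 10·3 + 6·1 = 84
  Harrow: 12·2 + 10·2 + 6·0 = 44
  Claremont: 12·1 + 10·1 + 6·4 = 46
  Fairview: 12·0 + 10·4 + 6·3 = 58
  Kenton: 12·3 + 10·0 + 6·2 = 48
Linden has the highest total.

Linden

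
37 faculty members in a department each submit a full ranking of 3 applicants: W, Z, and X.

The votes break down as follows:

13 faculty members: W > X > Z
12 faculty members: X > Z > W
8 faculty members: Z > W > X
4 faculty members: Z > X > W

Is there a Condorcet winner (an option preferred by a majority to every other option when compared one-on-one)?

Head-to-head results (37 voters total):
W vs Z: Z wins 24–13.
W vs X: W wins 21–16.
Z vs X: X wins 25–12.
No candidate beats all others: W beats X beats Z beats W, a majority cycle.

No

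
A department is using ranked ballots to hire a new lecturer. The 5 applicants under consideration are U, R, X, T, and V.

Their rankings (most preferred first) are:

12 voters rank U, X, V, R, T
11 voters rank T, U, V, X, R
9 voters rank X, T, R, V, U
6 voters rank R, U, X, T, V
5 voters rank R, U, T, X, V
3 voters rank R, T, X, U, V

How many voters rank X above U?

12

Ballots ranking X above U: 9+3 = 12.
Ballots ranking U above X: 12+11+6+5 = 34.
So 12 of 46 voters prefer X to U.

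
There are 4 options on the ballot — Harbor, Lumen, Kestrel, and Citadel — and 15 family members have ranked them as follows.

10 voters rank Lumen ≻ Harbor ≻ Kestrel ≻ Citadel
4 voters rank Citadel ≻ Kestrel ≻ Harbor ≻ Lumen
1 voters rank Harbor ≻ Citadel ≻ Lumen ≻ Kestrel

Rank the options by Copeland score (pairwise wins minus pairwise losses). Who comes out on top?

Lumen

Pairwise results:
  Harbor vs Lumen: Lumen wins 10–5.
  Harbor vs Kestrel: Harbor wins 11–4.
  Harbor vs Citadel: Harbor wins 11–4.
  Lumen vs Kestrel: Lumen wins 11–4.
  Lumen vs Citadel: Lumen wins 10–5.
  Kestrel vs Citadel: Kestrel wins 10–5.
Copeland scores (wins − losses):
  Harbor: 2 − 1 = 1
  Lumen: 3 − 0 = 3
  Kestrel: 1 − 2 = -1
  Citadel: 0 − 3 = -3
Lumen has the best Copeland score.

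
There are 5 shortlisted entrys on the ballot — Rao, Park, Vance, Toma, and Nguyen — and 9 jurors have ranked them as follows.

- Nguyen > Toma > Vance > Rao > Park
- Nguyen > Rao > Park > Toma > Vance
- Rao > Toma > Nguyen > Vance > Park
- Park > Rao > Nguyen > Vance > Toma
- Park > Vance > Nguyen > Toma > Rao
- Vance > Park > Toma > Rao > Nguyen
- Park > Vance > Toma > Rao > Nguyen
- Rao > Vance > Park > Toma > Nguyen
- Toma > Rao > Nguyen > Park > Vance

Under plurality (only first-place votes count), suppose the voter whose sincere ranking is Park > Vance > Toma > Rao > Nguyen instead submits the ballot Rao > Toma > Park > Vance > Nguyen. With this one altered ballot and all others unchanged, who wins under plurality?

Rao

First-place totals with the altered ballot: Rao 3, Park 2, Vance 1, Toma 1, Nguyen 2.
The switch changes the winner from Park to Rao.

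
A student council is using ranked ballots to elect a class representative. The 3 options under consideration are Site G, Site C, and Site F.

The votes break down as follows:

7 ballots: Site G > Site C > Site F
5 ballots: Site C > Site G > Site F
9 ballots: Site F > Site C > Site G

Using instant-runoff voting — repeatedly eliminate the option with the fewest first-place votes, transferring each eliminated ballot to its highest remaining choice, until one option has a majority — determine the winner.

Site G

Round 1: Site F 9, Site G 7, Site C 5. Site C has the fewest and is eliminated.
Round 2: Site G 12, Site F 9. Site G has a majority.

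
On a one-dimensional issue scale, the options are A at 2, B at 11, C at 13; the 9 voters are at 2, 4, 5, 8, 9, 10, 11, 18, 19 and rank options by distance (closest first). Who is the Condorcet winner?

With single-peaked preferences on a line, the Condorcet winner is the candidate closest to the median voter.
The median voter (position 9) is closest to B at 11.
Check: B vs A — voters closer to B: 6 of 9.

B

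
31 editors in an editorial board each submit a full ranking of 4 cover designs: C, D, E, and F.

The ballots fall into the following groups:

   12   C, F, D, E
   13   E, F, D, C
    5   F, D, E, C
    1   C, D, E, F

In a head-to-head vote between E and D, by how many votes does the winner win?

Ballots ranking E above D: 13.
Ballots ranking D above E: 12+5+1 = 18.
D wins 18–13, a margin of 5.

5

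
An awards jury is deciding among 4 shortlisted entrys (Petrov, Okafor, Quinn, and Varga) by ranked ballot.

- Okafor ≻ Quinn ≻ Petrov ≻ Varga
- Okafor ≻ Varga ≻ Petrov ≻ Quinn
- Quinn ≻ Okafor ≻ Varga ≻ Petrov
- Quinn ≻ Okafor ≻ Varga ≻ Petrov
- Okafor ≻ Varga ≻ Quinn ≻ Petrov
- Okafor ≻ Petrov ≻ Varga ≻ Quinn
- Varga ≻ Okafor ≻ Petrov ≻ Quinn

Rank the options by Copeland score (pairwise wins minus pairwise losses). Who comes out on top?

Pairwise results:
  Petrov vs Okafor: Okafor wins 7–0.
  Petrov vs Quinn: Quinn wins 4–3.
  Petrov vs Varga: Varga wins 5–2.
  Okafor vs Quinn: Okafor wins 5–2.
  Okafor vs Varga: Okafor wins 6–1.
  Quinn vs Varga: Varga wins 4–3.
Copeland scores (wins − losses):
  Petrov: 0 − 3 = -3
  Okafor: 3 − 0 = 3
  Quinn: 1 − 2 = -1
  Varga: 2 − 1 = 1
Okafor has the best Copeland score.

Okafor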